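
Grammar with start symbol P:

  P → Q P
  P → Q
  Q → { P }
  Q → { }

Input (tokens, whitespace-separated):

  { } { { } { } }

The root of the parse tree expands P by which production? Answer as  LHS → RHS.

[P [Q { }] [P [Q { [P [Q { }] [P [Q { }]]] }]]]

P → Q P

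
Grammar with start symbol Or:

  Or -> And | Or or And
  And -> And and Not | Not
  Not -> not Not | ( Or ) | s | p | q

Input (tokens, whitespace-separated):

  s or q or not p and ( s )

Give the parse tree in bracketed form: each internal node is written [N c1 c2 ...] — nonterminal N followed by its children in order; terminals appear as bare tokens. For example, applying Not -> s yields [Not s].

Or
Or or And
Or or And or And
And or And or And
Not or And or And
s or And or And
s or Not or And
s or q or And
s or q or And and Not
s or q or Not and Not
s or q or not Not and Not
s or q or not p and Not
s or q or not p and ( Or )
s or q or not p and ( And )
s or q or not p and ( Not )
s or q or not p and ( s )

[Or [Or [Or [And [Not s]]] or [And [Not q]]] or [And [And [Not not [Not p]]] and [Not ( [Or [And [Not s]]] )]]]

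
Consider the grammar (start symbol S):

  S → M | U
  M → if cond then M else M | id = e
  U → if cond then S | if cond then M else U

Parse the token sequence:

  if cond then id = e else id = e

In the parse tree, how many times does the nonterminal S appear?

1

[S [M if cond then [M id = e] else [M id = e]]]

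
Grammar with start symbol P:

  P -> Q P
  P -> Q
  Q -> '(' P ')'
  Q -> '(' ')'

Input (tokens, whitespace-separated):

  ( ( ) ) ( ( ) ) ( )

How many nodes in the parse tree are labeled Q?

5

[P [Q ( [P [Q ( )]] )] [P [Q ( [P [Q ( )]] )] [P [Q ( )]]]]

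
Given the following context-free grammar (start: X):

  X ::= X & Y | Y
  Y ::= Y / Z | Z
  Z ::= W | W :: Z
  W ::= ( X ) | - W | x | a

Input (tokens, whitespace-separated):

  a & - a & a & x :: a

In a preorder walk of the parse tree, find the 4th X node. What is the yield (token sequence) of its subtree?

a

[X [X [X [X [Y [Z [W a]]]] & [Y [Z [W - [W a]]]]] & [Y [Z [W a]]]] & [Y [Z [W x] :: [Z [W a]]]]]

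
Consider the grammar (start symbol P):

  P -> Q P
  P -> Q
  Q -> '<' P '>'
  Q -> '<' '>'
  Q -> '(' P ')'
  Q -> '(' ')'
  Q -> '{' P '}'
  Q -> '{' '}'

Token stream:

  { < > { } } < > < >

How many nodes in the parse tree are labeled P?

[P [Q { [P [Q < >] [P [Q { }]]] }] [P [Q < >] [P [Q < >]]]]

5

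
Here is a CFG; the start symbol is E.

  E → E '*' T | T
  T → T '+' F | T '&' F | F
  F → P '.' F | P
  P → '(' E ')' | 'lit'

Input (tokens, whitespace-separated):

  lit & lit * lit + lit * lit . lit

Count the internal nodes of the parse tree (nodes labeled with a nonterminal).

[E [E [E [T [T [F [P lit]]] & [F [P lit]]]] * [T [T [F [P lit]]] + [F [P lit]]]] * [T [F [P lit] . [F [P lit]]]]]

20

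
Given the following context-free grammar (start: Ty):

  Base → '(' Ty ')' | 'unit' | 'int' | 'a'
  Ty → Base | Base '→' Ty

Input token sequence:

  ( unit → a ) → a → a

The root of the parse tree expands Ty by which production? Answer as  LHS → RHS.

[Ty [Base ( [Ty [Base unit] → [Ty [Base a]]] )] → [Ty [Base a] → [Ty [Base a]]]]

Ty → Base '→' Ty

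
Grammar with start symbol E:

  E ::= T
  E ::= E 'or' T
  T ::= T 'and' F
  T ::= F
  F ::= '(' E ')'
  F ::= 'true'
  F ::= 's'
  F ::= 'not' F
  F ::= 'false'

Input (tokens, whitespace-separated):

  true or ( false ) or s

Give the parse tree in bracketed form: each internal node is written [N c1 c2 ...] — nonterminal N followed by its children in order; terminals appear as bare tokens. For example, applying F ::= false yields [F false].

[E [E [E [T [F true]]] or [T [F ( [E [T [F false]]] )]]] or [T [F s]]]

E
E or T
E or T or T
T or T or T
F or T or T
true or T or T
true or F or T
true or ( E ) or T
true or ( T ) or T
true or ( F ) or T
true or ( false ) or T
true or ( false ) or F
true or ( false ) or s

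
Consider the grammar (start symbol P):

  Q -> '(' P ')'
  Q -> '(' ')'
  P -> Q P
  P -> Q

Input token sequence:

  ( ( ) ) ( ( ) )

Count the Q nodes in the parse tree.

[P [Q ( [P [Q ( )]] )] [P [Q ( [P [Q ( )]] )]]]

4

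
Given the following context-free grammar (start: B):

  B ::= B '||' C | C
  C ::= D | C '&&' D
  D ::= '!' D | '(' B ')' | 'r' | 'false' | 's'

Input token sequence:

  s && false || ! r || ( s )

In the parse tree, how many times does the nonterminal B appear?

4

[B [B [B [C [C [D s]] && [D false]]] || [C [D ! [D r]]]] || [C [D ( [B [C [D s]]] )]]]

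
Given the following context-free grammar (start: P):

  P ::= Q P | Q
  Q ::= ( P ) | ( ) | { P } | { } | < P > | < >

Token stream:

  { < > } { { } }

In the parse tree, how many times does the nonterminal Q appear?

[P [Q { [P [Q < >]] }] [P [Q { [P [Q { }]] }]]]

4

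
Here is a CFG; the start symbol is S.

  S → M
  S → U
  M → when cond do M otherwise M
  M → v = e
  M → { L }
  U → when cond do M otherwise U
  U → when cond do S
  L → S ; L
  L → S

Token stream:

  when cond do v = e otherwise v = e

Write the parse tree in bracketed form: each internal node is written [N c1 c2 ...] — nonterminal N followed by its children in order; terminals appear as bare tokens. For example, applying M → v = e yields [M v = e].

[S [M when cond do [M v = e] otherwise [M v = e]]]

S
M
when cond do M otherwise M
when cond do v = e otherwise M
when cond do v = e otherwise v = e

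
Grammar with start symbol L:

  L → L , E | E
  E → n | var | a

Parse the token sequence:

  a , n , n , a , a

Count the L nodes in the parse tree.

[L [L [L [L [L [E a]] , [E n]] , [E n]] , [E a]] , [E a]]

5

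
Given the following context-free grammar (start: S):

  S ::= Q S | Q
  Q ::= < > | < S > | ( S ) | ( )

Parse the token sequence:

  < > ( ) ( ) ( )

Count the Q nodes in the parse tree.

[S [Q < >] [S [Q ( )] [S [Q ( )] [S [Q ( )]]]]]

4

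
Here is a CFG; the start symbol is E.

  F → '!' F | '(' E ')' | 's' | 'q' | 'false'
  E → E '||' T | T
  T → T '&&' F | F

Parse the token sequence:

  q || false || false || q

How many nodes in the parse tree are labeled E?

[E [E [E [E [T [F q]]] || [T [F false]]] || [T [F false]]] || [T [F q]]]

4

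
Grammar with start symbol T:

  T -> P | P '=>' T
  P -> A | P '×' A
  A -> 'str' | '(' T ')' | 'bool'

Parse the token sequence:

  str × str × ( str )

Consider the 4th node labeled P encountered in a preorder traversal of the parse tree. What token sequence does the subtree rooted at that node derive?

[T [P [P [P [A str]] × [A str]] × [A ( [T [P [A str]]] )]]]

str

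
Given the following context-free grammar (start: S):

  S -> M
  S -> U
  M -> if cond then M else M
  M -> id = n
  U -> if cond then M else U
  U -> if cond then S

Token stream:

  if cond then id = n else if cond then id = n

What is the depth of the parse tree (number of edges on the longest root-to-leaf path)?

[S [U if cond then [M id = n] else [U if cond then [S [M id = n]]]]]

5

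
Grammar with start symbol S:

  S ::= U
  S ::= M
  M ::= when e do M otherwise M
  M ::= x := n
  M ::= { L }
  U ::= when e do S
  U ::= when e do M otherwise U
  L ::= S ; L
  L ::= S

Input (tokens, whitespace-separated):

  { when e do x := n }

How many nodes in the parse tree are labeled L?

[S [M { [L [S [U when e do [S [M x := n]]]]] }]]

1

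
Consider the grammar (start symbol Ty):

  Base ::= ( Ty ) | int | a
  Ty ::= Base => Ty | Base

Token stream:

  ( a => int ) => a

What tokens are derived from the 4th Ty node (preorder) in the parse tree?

a

[Ty [Base ( [Ty [Base a] => [Ty [Base int]]] )] => [Ty [Base a]]]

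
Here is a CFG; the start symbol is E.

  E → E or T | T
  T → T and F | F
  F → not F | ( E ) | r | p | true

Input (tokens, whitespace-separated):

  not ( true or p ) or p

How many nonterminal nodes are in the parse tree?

[E [E [T [F not [F ( [E [E [T [F true]]] or [T [F p]]] )]]]] or [T [F p]]]

13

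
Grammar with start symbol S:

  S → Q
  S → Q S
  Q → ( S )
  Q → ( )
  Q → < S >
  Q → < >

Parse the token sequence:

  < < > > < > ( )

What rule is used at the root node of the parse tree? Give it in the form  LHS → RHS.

S → Q S

[S [Q < [S [Q < >]] >] [S [Q < >] [S [Q ( )]]]]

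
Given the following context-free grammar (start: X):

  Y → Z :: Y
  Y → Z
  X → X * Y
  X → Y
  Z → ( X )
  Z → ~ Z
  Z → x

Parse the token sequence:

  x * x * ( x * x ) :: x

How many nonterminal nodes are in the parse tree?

[X [X [X [Y [Z x]]] * [Y [Z x]]] * [Y [Z ( [X [X [Y [Z x]]] * [Y [Z x]]] )] :: [Y [Z x]]]]

17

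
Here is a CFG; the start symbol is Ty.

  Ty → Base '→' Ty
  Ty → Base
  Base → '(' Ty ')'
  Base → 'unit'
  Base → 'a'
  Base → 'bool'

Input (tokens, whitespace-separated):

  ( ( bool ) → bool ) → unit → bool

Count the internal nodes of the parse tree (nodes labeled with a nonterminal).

[Ty [Base ( [Ty [Base ( [Ty [Base bool]] )] → [Ty [Base bool]]] )] → [Ty [Base unit] → [Ty [Base bool]]]]

12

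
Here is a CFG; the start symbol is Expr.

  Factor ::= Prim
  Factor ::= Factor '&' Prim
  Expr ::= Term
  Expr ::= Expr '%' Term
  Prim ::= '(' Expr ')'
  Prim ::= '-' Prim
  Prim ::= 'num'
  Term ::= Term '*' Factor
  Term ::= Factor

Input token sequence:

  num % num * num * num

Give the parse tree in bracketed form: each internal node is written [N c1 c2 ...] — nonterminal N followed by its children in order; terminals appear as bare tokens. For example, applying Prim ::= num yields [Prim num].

Expr
Expr % Term
Term % Term
Factor % Term
Prim % Term
num % Term
num % Term * Factor
num % Term * Factor * Factor
num % Factor * Factor * Factor
num % Prim * Factor * Factor
num % num * Factor * Factor
num % num * Prim * Factor
num % num * num * Factor
num % num * num * Prim
num % num * num * num

[Expr [Expr [Term [Factor [Prim num]]]] % [Term [Term [Term [Factor [Prim num]]] * [Factor [Prim num]]] * [Factor [Prim num]]]]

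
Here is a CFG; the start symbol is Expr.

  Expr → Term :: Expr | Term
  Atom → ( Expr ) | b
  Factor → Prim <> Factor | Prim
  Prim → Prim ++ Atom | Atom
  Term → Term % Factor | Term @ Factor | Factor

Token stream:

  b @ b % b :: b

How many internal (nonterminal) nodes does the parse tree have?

18

[Expr [Term [Term [Term [Factor [Prim [Atom b]]]] @ [Factor [Prim [Atom b]]]] % [Factor [Prim [Atom b]]]] :: [Expr [Term [Factor [Prim [Atom b]]]]]]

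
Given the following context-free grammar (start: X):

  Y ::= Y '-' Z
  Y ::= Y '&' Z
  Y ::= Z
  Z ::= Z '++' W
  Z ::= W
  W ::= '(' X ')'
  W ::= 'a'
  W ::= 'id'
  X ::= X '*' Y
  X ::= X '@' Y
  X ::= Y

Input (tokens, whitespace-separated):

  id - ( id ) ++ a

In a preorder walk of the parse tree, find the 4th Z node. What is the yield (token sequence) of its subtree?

id

[X [Y [Y [Z [W id]]] - [Z [Z [W ( [X [Y [Z [W id]]]] )]] ++ [W a]]]]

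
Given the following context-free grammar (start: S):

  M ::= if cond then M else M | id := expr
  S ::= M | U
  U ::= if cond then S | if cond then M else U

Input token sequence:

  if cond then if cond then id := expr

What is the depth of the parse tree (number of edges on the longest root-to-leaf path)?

6

[S [U if cond then [S [U if cond then [S [M id := expr]]]]]]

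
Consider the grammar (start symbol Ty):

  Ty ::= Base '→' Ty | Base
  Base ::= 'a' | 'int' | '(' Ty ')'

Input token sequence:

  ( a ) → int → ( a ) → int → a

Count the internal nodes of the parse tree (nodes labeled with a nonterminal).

[Ty [Base ( [Ty [Base a]] )] → [Ty [Base int] → [Ty [Base ( [Ty [Base a]] )] → [Ty [Base int] → [Ty [Base a]]]]]]

14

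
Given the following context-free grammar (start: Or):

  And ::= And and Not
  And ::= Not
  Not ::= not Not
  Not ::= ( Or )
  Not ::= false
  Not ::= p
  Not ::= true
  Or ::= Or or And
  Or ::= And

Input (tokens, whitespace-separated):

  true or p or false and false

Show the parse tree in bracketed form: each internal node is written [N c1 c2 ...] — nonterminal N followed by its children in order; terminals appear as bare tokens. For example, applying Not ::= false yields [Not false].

[Or [Or [Or [And [Not true]]] or [And [Not p]]] or [And [And [Not false]] and [Not false]]]

Or
Or or And
Or or And or And
And or And or And
Not or And or And
true or And or And
true or Not or And
true or p or And
true or p or And and Not
true or p or Not and Not
true or p or false and Not
true or p or false and false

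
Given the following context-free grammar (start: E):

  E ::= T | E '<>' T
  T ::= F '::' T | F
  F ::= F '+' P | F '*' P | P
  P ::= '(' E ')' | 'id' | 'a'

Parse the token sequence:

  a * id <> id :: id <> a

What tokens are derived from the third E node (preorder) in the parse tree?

[E [E [E [T [F [F [P a]] * [P id]]]] <> [T [F [P id]] :: [T [F [P id]]]]] <> [T [F [P a]]]]

a * id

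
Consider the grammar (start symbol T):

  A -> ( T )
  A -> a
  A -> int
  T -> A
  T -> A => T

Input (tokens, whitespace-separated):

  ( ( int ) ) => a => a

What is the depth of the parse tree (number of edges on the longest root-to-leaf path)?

6

[T [A ( [T [A ( [T [A int]] )]] )] => [T [A a] => [T [A a]]]]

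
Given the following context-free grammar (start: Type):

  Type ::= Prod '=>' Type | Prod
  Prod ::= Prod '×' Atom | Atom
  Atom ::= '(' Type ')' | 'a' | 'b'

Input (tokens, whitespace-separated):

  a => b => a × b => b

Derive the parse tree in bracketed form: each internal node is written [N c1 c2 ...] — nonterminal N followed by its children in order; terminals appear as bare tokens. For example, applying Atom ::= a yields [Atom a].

[Type [Prod [Atom a]] => [Type [Prod [Atom b]] => [Type [Prod [Prod [Atom a]] × [Atom b]] => [Type [Prod [Atom b]]]]]]

Type
Prod => Type
Atom => Type
a => Type
a => Prod => Type
a => Atom => Type
a => b => Type
a => b => Prod => Type
a => b => Prod × Atom => Type
a => b => Atom × Atom => Type
a => b => a × Atom => Type
a => b => a × b => Type
a => b => a × b => Prod
a => b => a × b => Atom
a => b => a × b => b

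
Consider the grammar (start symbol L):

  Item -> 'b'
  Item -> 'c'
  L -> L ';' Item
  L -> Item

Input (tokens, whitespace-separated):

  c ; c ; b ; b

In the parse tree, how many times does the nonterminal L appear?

[L [L [L [L [Item c]] ; [Item c]] ; [Item b]] ; [Item b]]

4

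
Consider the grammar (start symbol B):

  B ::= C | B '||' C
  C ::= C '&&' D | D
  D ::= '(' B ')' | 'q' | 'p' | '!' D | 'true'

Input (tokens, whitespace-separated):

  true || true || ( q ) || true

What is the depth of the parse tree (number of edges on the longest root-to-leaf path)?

[B [B [B [B [C [D true]]] || [C [D true]]] || [C [D ( [B [C [D q]]] )]]] || [C [D true]]]

7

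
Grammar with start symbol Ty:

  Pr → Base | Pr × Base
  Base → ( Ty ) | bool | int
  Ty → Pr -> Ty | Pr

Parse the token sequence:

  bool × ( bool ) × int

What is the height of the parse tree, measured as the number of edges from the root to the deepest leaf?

[Ty [Pr [Pr [Pr [Base bool]] × [Base ( [Ty [Pr [Base bool]]] )]] × [Base int]]]

7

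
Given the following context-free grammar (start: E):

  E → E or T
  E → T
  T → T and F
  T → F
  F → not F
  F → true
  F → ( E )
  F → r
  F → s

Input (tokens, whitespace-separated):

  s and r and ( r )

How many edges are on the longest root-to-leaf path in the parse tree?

[E [T [T [T [F s]] and [F r]] and [F ( [E [T [F r]]] )]]]

6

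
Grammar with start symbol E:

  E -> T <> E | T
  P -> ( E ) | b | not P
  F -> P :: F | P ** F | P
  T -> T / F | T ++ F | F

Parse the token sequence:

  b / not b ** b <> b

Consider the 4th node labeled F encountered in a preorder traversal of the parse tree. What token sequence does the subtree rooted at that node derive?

[E [T [T [F [P b]]] / [F [P not [P b]] ** [F [P b]]]] <> [E [T [F [P b]]]]]

b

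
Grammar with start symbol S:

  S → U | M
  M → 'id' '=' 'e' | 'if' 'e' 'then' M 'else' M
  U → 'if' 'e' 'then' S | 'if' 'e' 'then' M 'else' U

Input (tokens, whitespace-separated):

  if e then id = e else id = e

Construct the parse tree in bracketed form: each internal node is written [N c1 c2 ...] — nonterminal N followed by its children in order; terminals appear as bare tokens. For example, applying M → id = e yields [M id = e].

S
M
if e then M else M
if e then id = e else M
if e then id = e else id = e

[S [M if e then [M id = e] else [M id = e]]]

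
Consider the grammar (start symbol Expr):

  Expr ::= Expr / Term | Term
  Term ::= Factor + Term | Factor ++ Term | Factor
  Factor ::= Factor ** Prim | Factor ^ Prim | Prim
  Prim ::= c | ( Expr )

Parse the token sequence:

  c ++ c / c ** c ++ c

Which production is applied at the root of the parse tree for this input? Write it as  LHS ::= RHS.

[Expr [Expr [Term [Factor [Prim c]] ++ [Term [Factor [Prim c]]]]] / [Term [Factor [Factor [Prim c]] ** [Prim c]] ++ [Term [Factor [Prim c]]]]]

Expr ::= Expr / Term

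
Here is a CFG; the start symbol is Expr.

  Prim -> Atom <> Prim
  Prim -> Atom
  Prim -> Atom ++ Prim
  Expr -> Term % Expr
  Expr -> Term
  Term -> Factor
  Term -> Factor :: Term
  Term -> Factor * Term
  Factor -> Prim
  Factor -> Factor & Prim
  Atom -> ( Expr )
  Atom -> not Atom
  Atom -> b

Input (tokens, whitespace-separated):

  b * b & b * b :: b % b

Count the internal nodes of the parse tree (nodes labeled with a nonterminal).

25

[Expr [Term [Factor [Prim [Atom b]]] * [Term [Factor [Factor [Prim [Atom b]]] & [Prim [Atom b]]] * [Term [Factor [Prim [Atom b]]] :: [Term [Factor [Prim [Atom b]]]]]]] % [Expr [Term [Factor [Prim [Atom b]]]]]]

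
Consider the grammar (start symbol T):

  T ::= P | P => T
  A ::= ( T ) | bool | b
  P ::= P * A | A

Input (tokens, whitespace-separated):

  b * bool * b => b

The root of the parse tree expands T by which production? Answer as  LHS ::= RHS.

[T [P [P [P [A b]] * [A bool]] * [A b]] => [T [P [A b]]]]

T ::= P => T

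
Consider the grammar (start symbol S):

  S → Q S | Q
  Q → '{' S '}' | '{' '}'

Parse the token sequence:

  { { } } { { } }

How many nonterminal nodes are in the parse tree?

[S [Q { [S [Q { }]] }] [S [Q { [S [Q { }]] }]]]

8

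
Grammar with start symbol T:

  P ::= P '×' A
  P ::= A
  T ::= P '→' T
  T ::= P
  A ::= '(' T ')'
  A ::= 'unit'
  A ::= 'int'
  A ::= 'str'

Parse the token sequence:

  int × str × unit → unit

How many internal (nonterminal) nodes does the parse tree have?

[T [P [P [P [A int]] × [A str]] × [A unit]] → [T [P [A unit]]]]

10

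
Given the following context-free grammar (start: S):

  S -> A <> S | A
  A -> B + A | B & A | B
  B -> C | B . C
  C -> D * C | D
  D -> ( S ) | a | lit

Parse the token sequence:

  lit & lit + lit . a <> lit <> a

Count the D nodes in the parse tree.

[S [A [B [C [D lit]]] & [A [B [C [D lit]]] + [A [B [B [C [D lit]]] . [C [D a]]]]]] <> [S [A [B [C [D lit]]]] <> [S [A [B [C [D a]]]]]]]

6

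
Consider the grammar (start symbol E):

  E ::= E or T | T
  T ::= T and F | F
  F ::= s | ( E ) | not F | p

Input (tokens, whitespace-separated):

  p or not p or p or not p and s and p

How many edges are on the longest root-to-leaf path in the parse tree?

[E [E [E [E [T [F p]]] or [T [F not [F p]]]] or [T [F p]]] or [T [T [T [F not [F p]]] and [F s]] and [F p]]]

6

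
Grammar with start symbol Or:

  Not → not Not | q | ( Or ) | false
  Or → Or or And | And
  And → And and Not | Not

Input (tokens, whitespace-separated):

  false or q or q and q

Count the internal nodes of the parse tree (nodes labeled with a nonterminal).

[Or [Or [Or [And [Not false]]] or [And [Not q]]] or [And [And [Not q]] and [Not q]]]

11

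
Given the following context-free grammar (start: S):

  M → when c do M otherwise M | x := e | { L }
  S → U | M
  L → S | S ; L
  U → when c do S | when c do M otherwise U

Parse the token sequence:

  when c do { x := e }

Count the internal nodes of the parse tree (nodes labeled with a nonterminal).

7

[S [U when c do [S [M { [L [S [M x := e]]] }]]]]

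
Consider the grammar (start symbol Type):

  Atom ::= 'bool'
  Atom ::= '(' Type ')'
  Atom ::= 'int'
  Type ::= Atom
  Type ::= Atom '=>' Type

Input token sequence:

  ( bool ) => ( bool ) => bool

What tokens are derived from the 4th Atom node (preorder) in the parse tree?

[Type [Atom ( [Type [Atom bool]] )] => [Type [Atom ( [Type [Atom bool]] )] => [Type [Atom bool]]]]

bool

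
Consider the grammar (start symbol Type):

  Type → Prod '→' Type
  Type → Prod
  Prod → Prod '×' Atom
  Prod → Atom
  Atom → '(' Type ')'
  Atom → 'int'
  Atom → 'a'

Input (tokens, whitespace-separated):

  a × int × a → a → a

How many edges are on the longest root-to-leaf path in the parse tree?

5

[Type [Prod [Prod [Prod [Atom a]] × [Atom int]] × [Atom a]] → [Type [Prod [Atom a]] → [Type [Prod [Atom a]]]]]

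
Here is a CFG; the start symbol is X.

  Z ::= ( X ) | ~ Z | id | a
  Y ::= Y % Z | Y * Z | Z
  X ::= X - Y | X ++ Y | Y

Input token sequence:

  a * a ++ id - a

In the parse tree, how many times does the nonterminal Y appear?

4

[X [X [X [Y [Y [Z a]] * [Z a]]] ++ [Y [Z id]]] - [Y [Z a]]]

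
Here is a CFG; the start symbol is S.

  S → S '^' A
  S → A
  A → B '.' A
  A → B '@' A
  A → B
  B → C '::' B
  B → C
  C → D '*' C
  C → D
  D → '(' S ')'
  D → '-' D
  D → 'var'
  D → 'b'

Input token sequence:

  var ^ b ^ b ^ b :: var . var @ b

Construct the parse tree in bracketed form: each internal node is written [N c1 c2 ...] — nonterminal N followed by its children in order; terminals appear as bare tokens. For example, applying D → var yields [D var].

[S [S [S [S [A [B [C [D var]]]]] ^ [A [B [C [D b]]]]] ^ [A [B [C [D b]]]]] ^ [A [B [C [D b]] :: [B [C [D var]]]] . [A [B [C [D var]]] @ [A [B [C [D b]]]]]]]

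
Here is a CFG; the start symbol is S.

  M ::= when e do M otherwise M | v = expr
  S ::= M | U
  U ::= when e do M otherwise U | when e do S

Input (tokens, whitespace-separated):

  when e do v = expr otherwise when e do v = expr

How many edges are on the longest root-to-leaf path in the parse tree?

5

[S [U when e do [M v = expr] otherwise [U when e do [S [M v = expr]]]]]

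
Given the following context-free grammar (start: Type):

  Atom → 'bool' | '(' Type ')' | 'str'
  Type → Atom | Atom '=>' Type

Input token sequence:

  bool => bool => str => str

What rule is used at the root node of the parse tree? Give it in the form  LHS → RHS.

Type → Atom '=>' Type

[Type [Atom bool] => [Type [Atom bool] => [Type [Atom str] => [Type [Atom str]]]]]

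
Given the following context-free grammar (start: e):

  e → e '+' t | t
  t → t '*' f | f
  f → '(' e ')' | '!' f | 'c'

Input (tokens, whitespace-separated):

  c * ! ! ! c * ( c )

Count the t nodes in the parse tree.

[e [t [t [t [f c]] * [f ! [f ! [f ! [f c]]]]] * [f ( [e [t [f c]]] )]]]

4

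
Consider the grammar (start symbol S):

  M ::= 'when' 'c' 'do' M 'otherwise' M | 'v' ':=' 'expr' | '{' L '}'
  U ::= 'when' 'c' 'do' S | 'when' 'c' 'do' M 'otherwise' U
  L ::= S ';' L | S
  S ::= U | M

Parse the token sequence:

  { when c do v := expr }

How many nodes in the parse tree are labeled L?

[S [M { [L [S [U when c do [S [M v := expr]]]]] }]]

1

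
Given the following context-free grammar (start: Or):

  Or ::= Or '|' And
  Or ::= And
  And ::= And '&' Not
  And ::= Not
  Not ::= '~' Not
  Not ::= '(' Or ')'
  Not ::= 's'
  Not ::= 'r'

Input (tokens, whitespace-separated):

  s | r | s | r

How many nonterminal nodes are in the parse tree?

12

[Or [Or [Or [Or [And [Not s]]] | [And [Not r]]] | [And [Not s]]] | [And [Not r]]]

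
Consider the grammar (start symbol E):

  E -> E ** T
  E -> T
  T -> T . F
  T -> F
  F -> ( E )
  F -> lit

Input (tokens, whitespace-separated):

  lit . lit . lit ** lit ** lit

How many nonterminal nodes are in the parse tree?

13

[E [E [E [T [T [T [F lit]] . [F lit]] . [F lit]]] ** [T [F lit]]] ** [T [F lit]]]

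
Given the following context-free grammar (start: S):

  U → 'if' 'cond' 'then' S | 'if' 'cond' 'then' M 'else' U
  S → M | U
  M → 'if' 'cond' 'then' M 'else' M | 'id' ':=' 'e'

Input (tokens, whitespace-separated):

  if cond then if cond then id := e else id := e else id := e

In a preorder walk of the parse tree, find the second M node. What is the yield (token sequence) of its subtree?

[S [M if cond then [M if cond then [M id := e] else [M id := e]] else [M id := e]]]

if cond then id := e else id := e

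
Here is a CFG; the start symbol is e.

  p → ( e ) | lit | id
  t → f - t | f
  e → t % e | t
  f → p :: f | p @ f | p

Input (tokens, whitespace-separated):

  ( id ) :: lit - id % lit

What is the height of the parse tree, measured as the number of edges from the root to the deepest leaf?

8

[e [t [f [p ( [e [t [f [p id]]]] )] :: [f [p lit]]] - [t [f [p id]]]] % [e [t [f [p lit]]]]]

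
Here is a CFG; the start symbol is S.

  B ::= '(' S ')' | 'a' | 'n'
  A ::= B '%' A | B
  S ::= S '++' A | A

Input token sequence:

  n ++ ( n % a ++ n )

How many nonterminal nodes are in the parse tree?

14

[S [S [A [B n]]] ++ [A [B ( [S [S [A [B n] % [A [B a]]]] ++ [A [B n]]] )]]]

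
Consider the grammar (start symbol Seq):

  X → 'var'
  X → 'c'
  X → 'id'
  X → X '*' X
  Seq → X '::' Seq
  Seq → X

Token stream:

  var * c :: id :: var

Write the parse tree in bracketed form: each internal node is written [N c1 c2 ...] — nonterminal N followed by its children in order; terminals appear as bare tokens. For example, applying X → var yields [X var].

[Seq [X [X var] * [X c]] :: [Seq [X id] :: [Seq [X var]]]]

Seq
X :: Seq
X * X :: Seq
var * X :: Seq
var * c :: Seq
var * c :: X :: Seq
var * c :: id :: Seq
var * c :: id :: X
var * c :: id :: var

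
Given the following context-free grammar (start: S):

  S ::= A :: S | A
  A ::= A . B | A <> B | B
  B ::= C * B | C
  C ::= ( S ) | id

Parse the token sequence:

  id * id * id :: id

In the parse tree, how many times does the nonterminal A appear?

[S [A [B [C id] * [B [C id] * [B [C id]]]]] :: [S [A [B [C id]]]]]

2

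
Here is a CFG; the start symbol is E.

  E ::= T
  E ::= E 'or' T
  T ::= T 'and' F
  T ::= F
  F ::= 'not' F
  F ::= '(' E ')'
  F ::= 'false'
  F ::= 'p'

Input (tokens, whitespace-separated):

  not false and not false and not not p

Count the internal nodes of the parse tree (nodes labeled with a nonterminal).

11

[E [T [T [T [F not [F false]]] and [F not [F false]]] and [F not [F not [F p]]]]]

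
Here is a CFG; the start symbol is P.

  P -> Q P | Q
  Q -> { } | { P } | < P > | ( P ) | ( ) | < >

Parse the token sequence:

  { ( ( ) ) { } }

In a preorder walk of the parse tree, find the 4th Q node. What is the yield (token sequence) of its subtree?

[P [Q { [P [Q ( [P [Q ( )]] )] [P [Q { }]]] }]]

{ }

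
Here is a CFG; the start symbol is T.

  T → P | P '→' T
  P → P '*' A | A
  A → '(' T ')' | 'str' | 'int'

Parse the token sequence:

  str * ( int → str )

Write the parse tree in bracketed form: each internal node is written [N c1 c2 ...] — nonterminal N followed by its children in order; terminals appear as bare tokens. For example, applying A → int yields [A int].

[T [P [P [A str]] * [A ( [T [P [A int]] → [T [P [A str]]]] )]]]

T
P
P * A
A * A
str * A
str * ( T )
str * ( P → T )
str * ( A → T )
str * ( int → T )
str * ( int → P )
str * ( int → A )
str * ( int → str )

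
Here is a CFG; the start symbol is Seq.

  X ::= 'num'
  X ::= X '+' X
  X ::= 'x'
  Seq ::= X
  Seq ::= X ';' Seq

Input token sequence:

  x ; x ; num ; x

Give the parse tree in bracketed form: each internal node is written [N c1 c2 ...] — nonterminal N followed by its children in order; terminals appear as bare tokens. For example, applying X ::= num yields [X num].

[Seq [X x] ; [Seq [X x] ; [Seq [X num] ; [Seq [X x]]]]]

Seq
X ; Seq
x ; Seq
x ; X ; Seq
x ; x ; Seq
x ; x ; X ; Seq
x ; x ; num ; Seq
x ; x ; num ; X
x ; x ; num ; x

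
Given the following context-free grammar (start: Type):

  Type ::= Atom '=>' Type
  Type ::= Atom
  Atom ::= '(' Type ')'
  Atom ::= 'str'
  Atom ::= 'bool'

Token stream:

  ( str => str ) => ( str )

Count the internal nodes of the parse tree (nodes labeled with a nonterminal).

10

[Type [Atom ( [Type [Atom str] => [Type [Atom str]]] )] => [Type [Atom ( [Type [Atom str]] )]]]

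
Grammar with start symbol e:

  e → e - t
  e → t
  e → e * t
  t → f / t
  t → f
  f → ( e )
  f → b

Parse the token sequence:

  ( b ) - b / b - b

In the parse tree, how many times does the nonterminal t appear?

[e [e [e [t [f ( [e [t [f b]]] )]]] - [t [f b] / [t [f b]]]] - [t [f b]]]

5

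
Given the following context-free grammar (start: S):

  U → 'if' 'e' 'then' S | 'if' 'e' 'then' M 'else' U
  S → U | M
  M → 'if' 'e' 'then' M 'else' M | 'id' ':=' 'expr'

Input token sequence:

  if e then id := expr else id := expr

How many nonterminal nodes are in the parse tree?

4

[S [M if e then [M id := expr] else [M id := expr]]]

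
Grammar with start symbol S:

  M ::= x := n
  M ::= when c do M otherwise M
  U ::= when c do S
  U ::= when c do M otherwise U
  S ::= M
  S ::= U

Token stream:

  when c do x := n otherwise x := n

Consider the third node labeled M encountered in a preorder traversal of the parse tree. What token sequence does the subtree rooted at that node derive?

x := n

[S [M when c do [M x := n] otherwise [M x := n]]]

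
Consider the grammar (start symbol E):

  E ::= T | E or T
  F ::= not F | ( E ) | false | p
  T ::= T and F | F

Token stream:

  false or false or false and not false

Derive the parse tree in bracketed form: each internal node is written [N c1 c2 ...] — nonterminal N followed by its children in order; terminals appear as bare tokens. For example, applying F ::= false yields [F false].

[E [E [E [T [F false]]] or [T [F false]]] or [T [T [F false]] and [F not [F false]]]]

E
E or T
E or T or T
T or T or T
F or T or T
false or T or T
false or F or T
false or false or T
false or false or T and F
false or false or F and F
false or false or false and F
false or false or false and not F
false or false or false and not false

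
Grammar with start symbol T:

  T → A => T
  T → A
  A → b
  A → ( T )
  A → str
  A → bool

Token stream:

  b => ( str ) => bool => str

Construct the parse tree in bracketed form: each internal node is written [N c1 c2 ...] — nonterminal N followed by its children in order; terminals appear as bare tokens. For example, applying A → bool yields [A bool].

[T [A b] => [T [A ( [T [A str]] )] => [T [A bool] => [T [A str]]]]]

T
A => T
b => T
b => A => T
b => ( T ) => T
b => ( A ) => T
b => ( str ) => T
b => ( str ) => A => T
b => ( str ) => bool => T
b => ( str ) => bool => A
b => ( str ) => bool => str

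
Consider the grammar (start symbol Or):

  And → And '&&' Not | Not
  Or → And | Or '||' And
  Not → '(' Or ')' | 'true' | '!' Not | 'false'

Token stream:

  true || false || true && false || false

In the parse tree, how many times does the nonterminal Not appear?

5

[Or [Or [Or [Or [And [Not true]]] || [And [Not false]]] || [And [And [Not true]] && [Not false]]] || [And [Not false]]]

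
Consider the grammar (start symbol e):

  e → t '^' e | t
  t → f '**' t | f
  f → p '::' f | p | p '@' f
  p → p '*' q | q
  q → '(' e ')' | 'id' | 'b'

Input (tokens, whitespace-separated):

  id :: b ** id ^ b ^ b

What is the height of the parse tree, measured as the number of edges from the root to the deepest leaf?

[e [t [f [p [q id]] :: [f [p [q b]]]] ** [t [f [p [q id]]]]] ^ [e [t [f [p [q b]]]] ^ [e [t [f [p [q b]]]]]]]

7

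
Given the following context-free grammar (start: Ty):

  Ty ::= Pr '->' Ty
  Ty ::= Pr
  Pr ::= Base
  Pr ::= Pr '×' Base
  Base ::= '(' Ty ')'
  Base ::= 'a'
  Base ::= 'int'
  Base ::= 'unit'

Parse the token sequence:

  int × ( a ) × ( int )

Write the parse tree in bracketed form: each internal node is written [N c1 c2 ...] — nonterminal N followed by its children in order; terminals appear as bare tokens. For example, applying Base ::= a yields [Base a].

Ty
Pr
Pr × Base
Pr × Base × Base
Base × Base × Base
int × Base × Base
int × ( Ty ) × Base
int × ( Pr ) × Base
int × ( Base ) × Base
int × ( a ) × Base
int × ( a ) × ( Ty )
int × ( a ) × ( Pr )
int × ( a ) × ( Base )
int × ( a ) × ( int )

[Ty [Pr [Pr [Pr [Base int]] × [Base ( [Ty [Pr [Base a]]] )]] × [Base ( [Ty [Pr [Base int]]] )]]]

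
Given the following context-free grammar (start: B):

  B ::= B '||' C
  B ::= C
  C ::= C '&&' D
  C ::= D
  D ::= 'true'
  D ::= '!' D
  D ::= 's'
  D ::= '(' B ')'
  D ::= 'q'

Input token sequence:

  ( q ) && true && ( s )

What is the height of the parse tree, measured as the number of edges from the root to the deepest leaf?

[B [C [C [C [D ( [B [C [D q]]] )]] && [D true]] && [D ( [B [C [D s]]] )]]]

8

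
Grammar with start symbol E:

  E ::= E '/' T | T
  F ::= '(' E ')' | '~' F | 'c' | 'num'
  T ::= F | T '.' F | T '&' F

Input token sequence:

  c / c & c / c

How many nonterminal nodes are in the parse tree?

[E [E [E [T [F c]]] / [T [T [F c]] & [F c]]] / [T [F c]]]

11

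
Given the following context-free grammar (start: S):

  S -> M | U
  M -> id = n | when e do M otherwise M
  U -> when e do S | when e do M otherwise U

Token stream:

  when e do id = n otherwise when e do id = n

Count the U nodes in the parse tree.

[S [U when e do [M id = n] otherwise [U when e do [S [M id = n]]]]]

2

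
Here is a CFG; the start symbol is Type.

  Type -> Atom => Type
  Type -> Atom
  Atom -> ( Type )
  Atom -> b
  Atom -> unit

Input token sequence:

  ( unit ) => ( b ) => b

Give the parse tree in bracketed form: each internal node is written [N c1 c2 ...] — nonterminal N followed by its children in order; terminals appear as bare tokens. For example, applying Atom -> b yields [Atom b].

[Type [Atom ( [Type [Atom unit]] )] => [Type [Atom ( [Type [Atom b]] )] => [Type [Atom b]]]]

Type
Atom => Type
( Type ) => Type
( Atom ) => Type
( unit ) => Type
( unit ) => Atom => Type
( unit ) => ( Type ) => Type
( unit ) => ( Atom ) => Type
( unit ) => ( b ) => Type
( unit ) => ( b ) => Atom
( unit ) => ( b ) => b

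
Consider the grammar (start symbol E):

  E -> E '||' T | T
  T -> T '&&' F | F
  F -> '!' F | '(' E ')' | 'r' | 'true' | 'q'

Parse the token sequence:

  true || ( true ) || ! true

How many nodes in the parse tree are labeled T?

[E [E [E [T [F true]]] || [T [F ( [E [T [F true]]] )]]] || [T [F ! [F true]]]]

4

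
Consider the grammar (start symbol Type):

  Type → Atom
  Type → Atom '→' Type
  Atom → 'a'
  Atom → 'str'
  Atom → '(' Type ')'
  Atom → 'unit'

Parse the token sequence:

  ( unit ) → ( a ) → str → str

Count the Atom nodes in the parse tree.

[Type [Atom ( [Type [Atom unit]] )] → [Type [Atom ( [Type [Atom a]] )] → [Type [Atom str] → [Type [Atom str]]]]]

6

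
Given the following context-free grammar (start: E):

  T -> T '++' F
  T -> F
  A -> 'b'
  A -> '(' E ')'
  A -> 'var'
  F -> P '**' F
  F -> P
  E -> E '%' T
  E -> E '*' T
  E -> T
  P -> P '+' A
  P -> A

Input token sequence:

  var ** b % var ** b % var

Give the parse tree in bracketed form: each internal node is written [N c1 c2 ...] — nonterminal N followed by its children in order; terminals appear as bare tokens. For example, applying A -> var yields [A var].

E
E % T
E % T % T
T % T % T
F % T % T
P ** F % T % T
A ** F % T % T
var ** F % T % T
var ** P % T % T
var ** A % T % T
var ** b % T % T
var ** b % F % T
var ** b % P ** F % T
var ** b % A ** F % T
var ** b % var ** F % T
var ** b % var ** P % T
var ** b % var ** A % T
var ** b % var ** b % T
var ** b % var ** b % F
var ** b % var ** b % P
var ** b % var ** b % A
var ** b % var ** b % var

[E [E [E [T [F [P [A var]] ** [F [P [A b]]]]]] % [T [F [P [A var]] ** [F [P [A b]]]]]] % [T [F [P [A var]]]]]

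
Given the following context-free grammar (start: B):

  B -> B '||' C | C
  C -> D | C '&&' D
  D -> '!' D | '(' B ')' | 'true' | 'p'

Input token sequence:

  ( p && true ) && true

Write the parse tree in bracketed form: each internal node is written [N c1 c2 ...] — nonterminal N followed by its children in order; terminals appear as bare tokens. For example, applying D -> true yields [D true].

B
C
C && D
D && D
( B ) && D
( C ) && D
( C && D ) && D
( D && D ) && D
( p && D ) && D
( p && true ) && D
( p && true ) && true

[B [C [C [D ( [B [C [C [D p]] && [D true]]] )]] && [D true]]]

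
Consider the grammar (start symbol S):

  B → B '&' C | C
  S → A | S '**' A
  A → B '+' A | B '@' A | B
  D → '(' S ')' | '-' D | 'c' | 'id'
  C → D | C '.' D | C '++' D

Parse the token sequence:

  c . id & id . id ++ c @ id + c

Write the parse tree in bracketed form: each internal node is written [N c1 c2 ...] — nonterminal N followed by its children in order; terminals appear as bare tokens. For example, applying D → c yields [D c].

S
A
B @ A
B & C @ A
C & C @ A
C . D & C @ A
D . D & C @ A
c . D & C @ A
c . id & C @ A
c . id & C ++ D @ A
c . id & C . D ++ D @ A
c . id & D . D ++ D @ A
c . id & id . D ++ D @ A
c . id & id . id ++ D @ A
c . id & id . id ++ c @ A
c . id & id . id ++ c @ B + A
c . id & id . id ++ c @ C + A
c . id & id . id ++ c @ D + A
c . id & id . id ++ c @ id + A
c . id & id . id ++ c @ id + B
c . id & id . id ++ c @ id + C
c . id & id . id ++ c @ id + D
c . id & id . id ++ c @ id + c

[S [A [B [B [C [C [D c]] . [D id]]] & [C [C [C [D id]] . [D id]] ++ [D c]]] @ [A [B [C [D id]]] + [A [B [C [D c]]]]]]]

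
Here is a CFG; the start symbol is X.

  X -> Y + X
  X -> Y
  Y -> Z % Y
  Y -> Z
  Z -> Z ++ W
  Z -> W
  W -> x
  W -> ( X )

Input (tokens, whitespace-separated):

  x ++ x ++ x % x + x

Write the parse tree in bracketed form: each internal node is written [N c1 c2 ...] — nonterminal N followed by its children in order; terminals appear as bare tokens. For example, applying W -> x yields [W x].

X
Y + X
Z % Y + X
Z ++ W % Y + X
Z ++ W ++ W % Y + X
W ++ W ++ W % Y + X
x ++ W ++ W % Y + X
x ++ x ++ W % Y + X
x ++ x ++ x % Y + X
x ++ x ++ x % Z + X
x ++ x ++ x % W + X
x ++ x ++ x % x + X
x ++ x ++ x % x + Y
x ++ x ++ x % x + Z
x ++ x ++ x % x + W
x ++ x ++ x % x + x

[X [Y [Z [Z [Z [W x]] ++ [W x]] ++ [W x]] % [Y [Z [W x]]]] + [X [Y [Z [W x]]]]]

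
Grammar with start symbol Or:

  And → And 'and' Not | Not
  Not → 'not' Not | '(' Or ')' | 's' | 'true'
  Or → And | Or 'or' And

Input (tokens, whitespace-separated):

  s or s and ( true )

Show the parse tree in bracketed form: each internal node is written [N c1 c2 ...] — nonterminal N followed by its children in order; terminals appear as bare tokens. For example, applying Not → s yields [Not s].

[Or [Or [And [Not s]]] or [And [And [Not s]] and [Not ( [Or [And [Not true]]] )]]]

Or
Or or And
And or And
Not or And
s or And
s or And and Not
s or Not and Not
s or s and Not
s or s and ( Or )
s or s and ( And )
s or s and ( Not )
s or s and ( true )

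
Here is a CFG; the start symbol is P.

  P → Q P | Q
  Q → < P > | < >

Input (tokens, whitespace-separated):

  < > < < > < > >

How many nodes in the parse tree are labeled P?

4

[P [Q < >] [P [Q < [P [Q < >] [P [Q < >]]] >]]]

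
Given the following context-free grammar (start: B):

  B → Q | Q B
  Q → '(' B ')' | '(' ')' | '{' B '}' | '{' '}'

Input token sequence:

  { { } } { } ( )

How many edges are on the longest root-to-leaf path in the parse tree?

4

[B [Q { [B [Q { }]] }] [B [Q { }] [B [Q ( )]]]]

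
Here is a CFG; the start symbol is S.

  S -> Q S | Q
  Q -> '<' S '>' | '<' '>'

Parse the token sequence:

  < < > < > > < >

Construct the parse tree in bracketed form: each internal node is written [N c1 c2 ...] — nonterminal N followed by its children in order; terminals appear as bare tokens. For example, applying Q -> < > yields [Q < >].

S
Q S
< S > S
< Q S > S
< < > S > S
< < > Q > S
< < > < > > S
< < > < > > Q
< < > < > > < >

[S [Q < [S [Q < >] [S [Q < >]]] >] [S [Q < >]]]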